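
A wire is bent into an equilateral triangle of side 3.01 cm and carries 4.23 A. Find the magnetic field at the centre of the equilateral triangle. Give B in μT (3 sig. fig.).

B ≈ 253 μT

Each side is a finite straight segment at perpendicular distance d = a/(2 tan(π/3)) = 0.008689 m from the centre, with end-angles ±π/3.
One side contributes B₁ = (μ₀I/4πd)·2 sin(π/3) = 8.43×10⁻⁵ T.
All 3 sides add in the same direction: B = 3 × 8.43×10⁻⁵ = 2.53×10⁻⁴ T.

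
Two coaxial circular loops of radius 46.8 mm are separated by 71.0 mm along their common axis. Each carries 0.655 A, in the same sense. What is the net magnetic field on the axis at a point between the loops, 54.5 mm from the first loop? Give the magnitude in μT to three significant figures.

B ≈ 9.81 μT

Each loop contributes B = μ₀IR²/[2(R²+z²)^(3/2)] on the axis, with z measured from that loop.
Loop 1 (z = 0.0545 m): B₁ = 2.43×10⁻⁶ T. Loop 2 (z = 0.0165 m): B₂ = 7.38×10⁻⁶ T.
The fields add: B = B₁ + B₂ = 9.81×10⁻⁶ T.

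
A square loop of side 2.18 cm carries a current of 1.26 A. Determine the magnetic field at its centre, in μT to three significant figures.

Each side is a finite straight segment at perpendicular distance d = a/(2 tan(π/4)) = 0.0109 m from the centre, with end-angles ±π/4.
One side contributes B₁ = (μ₀I/4πd)·2 sin(π/4) = 1.63×10⁻⁵ T.
All 4 sides add in the same direction: B = 4 × 1.63×10⁻⁵ = 6.54×10⁻⁵ T.

B ≈ 65.4 μT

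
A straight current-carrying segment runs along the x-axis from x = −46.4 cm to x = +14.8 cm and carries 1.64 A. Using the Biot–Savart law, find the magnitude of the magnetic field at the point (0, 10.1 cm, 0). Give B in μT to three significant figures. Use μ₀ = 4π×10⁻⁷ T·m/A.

B ≈ 2.93 μT

For a finite straight segment, B = (μ₀I/4πd)(sinθ₁ + sinθ₂), where θ₁, θ₂ are the angles from the perpendicular to each end.
The perpendicular distance is d = 0.101 m; the end-offsets along the wire are a = 0.464 m and b = 0.148 m.
sinθ₁ = 0.464/√(0.464²+0.101²) = 0.9771; sinθ₂ = 0.148/√(0.148²+0.101²) = 0.8260.
B = (4π×10⁻⁷ × 1.64) / (4π × 0.101) × (0.9771 + 0.8260) = 2.93×10⁻⁶ T.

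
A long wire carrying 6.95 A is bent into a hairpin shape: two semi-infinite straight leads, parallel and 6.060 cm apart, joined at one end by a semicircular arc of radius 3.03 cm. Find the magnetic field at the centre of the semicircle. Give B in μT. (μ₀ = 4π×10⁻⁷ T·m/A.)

The semicircular arc contributes B_arc = μ₀I·π/(4πR) = μ₀I/(4R) = 7.21×10⁻⁵ T.
Each semi-infinite lead is at perpendicular distance R = 0.0303 m from the centre, with the perpendicular foot at its near end, so it contributes μ₀I/(4πR); both point the same way, together 4.59×10⁻⁵ T.
Arc and leads all point the same direction: B = 7.21×10⁻⁵ + 4.59×10⁻⁵ = 1.18×10⁻⁴ T.

B ≈ 118 μT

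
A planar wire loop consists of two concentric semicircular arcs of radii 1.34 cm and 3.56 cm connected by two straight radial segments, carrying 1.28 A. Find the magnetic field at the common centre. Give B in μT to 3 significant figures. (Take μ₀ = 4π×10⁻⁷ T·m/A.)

B ≈ 18.7 μT

The radial connectors point toward the centre, so dl × r̂ = 0 and they contribute nothing.
Each semicircle gives μ₀I/(4R): inner arc 3.00×10⁻⁵ T, outer arc 1.13×10⁻⁵ T.
The two arcs carry current in opposite angular senses, so their fields oppose: B = |3.00×10⁻⁵ − 1.13×10⁻⁵| = 1.87×10⁻⁵ T.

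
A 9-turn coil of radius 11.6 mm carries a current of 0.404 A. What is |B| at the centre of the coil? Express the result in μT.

B ≈ 197 μT

For an N-turn flat coil, B = Nμ₀I/(2R) with R = 0.0116 m.
B = 9 × 2.19×10⁻⁵ T = 1.97×10⁻⁴ T.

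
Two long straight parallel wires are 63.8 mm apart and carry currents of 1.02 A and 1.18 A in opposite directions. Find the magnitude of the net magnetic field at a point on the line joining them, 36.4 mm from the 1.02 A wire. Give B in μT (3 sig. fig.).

Each long wire gives B = μ₀I/(2πd). Distances are d₁ = 0.0364 m and d₂ = 0.0274 m.
B₁ = 5.60×10⁻⁶ T, B₂ = 8.61×10⁻⁶ T.
Between antiparallel currents both contributions point the same way, so they add. B = B₁ + B₂ = 5.60×10⁻⁶ + 8.61×10⁻⁶ = 1.42×10⁻⁵ T.

B ≈ 14.2 μT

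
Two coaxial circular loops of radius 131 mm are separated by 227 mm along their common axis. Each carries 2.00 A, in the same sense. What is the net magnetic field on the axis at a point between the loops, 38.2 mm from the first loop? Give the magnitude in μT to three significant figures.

Each loop contributes B = μ₀IR²/[2(R²+z²)^(3/2)] on the axis, with z measured from that loop.
Loop 1 (z = 0.0382 m): B₁ = 8.49×10⁻⁶ T. Loop 2 (z = 0.1888 m): B₂ = 1.78×10⁻⁶ T.
The fields add: B = B₁ + B₂ = 1.03×10⁻⁵ T.

B ≈ 10.3 μT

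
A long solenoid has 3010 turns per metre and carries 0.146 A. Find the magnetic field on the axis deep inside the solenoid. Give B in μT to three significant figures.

B ≈ 552 μT

Inside a long solenoid, B = μ₀nI with n = 3010 turns/m.
B = 4π×10⁻⁷ × 3010 × 0.146 = 5.52×10⁻⁴ T.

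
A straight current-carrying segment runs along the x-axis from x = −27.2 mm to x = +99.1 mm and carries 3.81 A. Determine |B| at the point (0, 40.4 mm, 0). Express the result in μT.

B ≈ 14.0 μT

For a finite straight segment, B = (μ₀I/4πd)(sinθ₁ + sinθ₂), where θ₁, θ₂ are the angles from the perpendicular to each end.
The perpendicular distance is d = 0.0404 m; the end-offsets along the wire are a = 0.0272 m and b = 0.0991 m.
sinθ₁ = 0.0272/√(0.0272²+0.0404²) = 0.5585; sinθ₂ = 0.0991/√(0.0991²+0.0404²) = 0.9260.
B = (4π×10⁻⁷ × 3.81) / (4π × 0.0404) × (0.5585 + 0.9260) = 1.40×10⁻⁵ T.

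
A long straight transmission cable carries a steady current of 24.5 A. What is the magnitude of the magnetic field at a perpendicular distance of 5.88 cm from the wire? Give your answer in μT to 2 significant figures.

For an infinitely long straight wire, B = μ₀I/(2πd).
B = (4π×10⁻⁷ × 24.5) / (2π × 0.0588) = 8.33×10⁻⁵ T.

B ≈ 83 μT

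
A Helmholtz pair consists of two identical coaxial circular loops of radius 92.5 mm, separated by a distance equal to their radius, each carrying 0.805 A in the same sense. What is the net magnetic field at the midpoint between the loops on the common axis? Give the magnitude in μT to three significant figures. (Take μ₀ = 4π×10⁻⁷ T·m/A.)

Each loop contributes B = μ₀IR²/[2(R²+z²)^(3/2)] on the axis, with z measured from that loop.
Loop 1 (z = 0.04625 m): B₁ = 3.91×10⁻⁶ T. Loop 2 (z = 0.04625 m): B₂ = 3.91×10⁻⁶ T.
The fields add: B = B₁ + B₂ = 7.83×10⁻⁶ T.

B ≈ 7.83 μT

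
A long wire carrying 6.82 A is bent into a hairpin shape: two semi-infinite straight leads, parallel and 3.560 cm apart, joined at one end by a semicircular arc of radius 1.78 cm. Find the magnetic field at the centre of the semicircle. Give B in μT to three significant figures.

The semicircular arc contributes B_arc = μ₀I·π/(4πR) = μ₀I/(4R) = 1.20×10⁻⁴ T.
Each semi-infinite lead is at perpendicular distance R = 0.0178 m from the centre, with the perpendicular foot at its near end, so it contributes μ₀I/(4πR); both point the same way, together 7.66×10⁻⁵ T.
Arc and leads all point the same direction: B = 1.20×10⁻⁴ + 7.66×10⁻⁵ = 1.97×10⁻⁴ T.

B ≈ 197 μT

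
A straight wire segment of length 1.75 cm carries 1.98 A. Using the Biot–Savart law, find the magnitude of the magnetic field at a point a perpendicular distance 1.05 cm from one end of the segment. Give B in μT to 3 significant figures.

For a finite straight segment, B = (μ₀I/4πd)(sinθ₁ + sinθ₂), where θ₁, θ₂ are the angles from the perpendicular to each end.
The perpendicular foot is at one end, so the two end-offsets along the wire are 0 and L = 0.0175 m.
sinθ₁ = 0/√(0²+0.0105²) = 0.0000; sinθ₂ = 0.0175/√(0.0175²+0.0105²) = 0.8575.
B = (4π×10⁻⁷ × 1.98) / (4π × 0.0105) × (0.0000 + 0.8575) = 1.62×10⁻⁵ T.

B ≈ 16.2 μT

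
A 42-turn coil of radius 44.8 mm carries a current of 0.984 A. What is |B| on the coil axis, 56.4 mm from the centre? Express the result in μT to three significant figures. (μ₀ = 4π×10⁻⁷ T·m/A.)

B ≈ 139 μT

For an N-turn flat coil, B = Nμ₀IR²/[2(R²+z²)^(3/2)] with R = 0.0448 m, z = 0.0564 m.
B = 42 × 3.32×10⁻⁶ T = 1.39×10⁻⁴ T.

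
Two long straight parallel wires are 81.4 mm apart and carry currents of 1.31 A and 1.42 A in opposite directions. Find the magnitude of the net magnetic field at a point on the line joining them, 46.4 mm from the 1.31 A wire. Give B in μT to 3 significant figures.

Each long wire gives B = μ₀I/(2πd). Distances are d₁ = 0.0464 m and d₂ = 0.035 m.
B₁ = 5.65×10⁻⁶ T, B₂ = 8.11×10⁻⁶ T.
Between antiparallel currents both contributions point the same way, so they add. B = B₁ + B₂ = 5.65×10⁻⁶ + 8.11×10⁻⁶ = 1.38×10⁻⁵ T.

B ≈ 13.8 μT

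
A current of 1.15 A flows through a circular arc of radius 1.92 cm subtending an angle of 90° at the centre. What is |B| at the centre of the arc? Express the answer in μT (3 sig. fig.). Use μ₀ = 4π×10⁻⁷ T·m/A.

B ≈ 9.41 μT

The Biot–Savart field of a circular arc at its centre is B = μ₀Iφ/(4πR), with φ = 1.571 rad.
B = (4π×10⁻⁷ × 1.15 × 1.571) / (4π × 0.0192) = 9.41×10⁻⁶ T.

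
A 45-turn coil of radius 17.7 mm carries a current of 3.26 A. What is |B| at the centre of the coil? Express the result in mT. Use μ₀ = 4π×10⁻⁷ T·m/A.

For an N-turn flat coil, B = Nμ₀I/(2R) with R = 0.0177 m.
B = 45 × 1.16×10⁻⁴ T = 5.21×10⁻³ T.

B ≈ 5.21 mT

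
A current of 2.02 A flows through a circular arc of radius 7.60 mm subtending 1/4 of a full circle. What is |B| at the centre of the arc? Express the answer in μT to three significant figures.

The Biot–Savart field of a circular arc at its centre is B = μ₀Iφ/(4πR), with φ = 1.571 rad.
B = (4π×10⁻⁷ × 2.02 × 1.571) / (4π × 0.0076) = 4.18×10⁻⁵ T.

B ≈ 41.8 μT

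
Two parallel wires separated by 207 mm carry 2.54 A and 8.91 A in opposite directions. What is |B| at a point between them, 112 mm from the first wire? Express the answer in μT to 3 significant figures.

B ≈ 23.3 μT

Each long wire gives B = μ₀I/(2πd). Distances are d₁ = 0.112 m and d₂ = 0.095 m.
B₁ = 4.54×10⁻⁶ T, B₂ = 1.88×10⁻⁵ T.
Between antiparallel currents both contributions point the same way, so they add. B = B₁ + B₂ = 4.54×10⁻⁶ + 1.88×10⁻⁵ = 2.33×10⁻⁵ T.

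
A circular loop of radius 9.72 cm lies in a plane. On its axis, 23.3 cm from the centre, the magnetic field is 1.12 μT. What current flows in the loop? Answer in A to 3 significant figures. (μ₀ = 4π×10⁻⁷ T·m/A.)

I ≈ 3.04 A

On the axis of a loop, B = μ₀IR²/[2(R²+z²)^(3/2)], so I = 2B(R²+z²)^(3/2)/(μ₀R²).
R² + z² = 0.009448 + 0.05429 = 0.06374 m²; raised to 3/2 gives 1.61×10⁻² m³.
I = 2 × 1.12×10⁻⁶ × 1.61×10⁻² / (1.26×10⁻⁶ × 0.009448) = 3.04 A.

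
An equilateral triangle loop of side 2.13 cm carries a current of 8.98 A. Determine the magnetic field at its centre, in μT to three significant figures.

Each side is a finite straight segment at perpendicular distance d = a/(2 tan(π/3)) = 0.006149 m from the centre, with end-angles ±π/3.
One side contributes B₁ = (μ₀I/4πd)·2 sin(π/3) = 2.53×10⁻⁴ T.
All 3 sides add in the same direction: B = 3 × 2.53×10⁻⁴ = 7.59×10⁻⁴ T.

B ≈ 759 μT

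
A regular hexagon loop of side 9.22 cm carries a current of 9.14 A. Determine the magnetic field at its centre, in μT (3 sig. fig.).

Each side is a finite straight segment at perpendicular distance d = a/(2 tan(π/6)) = 0.07985 m from the centre, with end-angles ±π/6.
One side contributes B₁ = (μ₀I/4πd)·2 sin(π/6) = 1.14×10⁻⁵ T.
All 6 sides add in the same direction: B = 6 × 1.14×10⁻⁵ = 6.87×10⁻⁵ T.

B ≈ 68.7 μT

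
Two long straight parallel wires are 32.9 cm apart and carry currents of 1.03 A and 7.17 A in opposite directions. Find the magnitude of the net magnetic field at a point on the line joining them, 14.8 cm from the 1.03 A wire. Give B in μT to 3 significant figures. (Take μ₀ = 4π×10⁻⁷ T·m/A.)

Each long wire gives B = μ₀I/(2πd). Distances are d₁ = 0.148 m and d₂ = 0.181 m.
B₁ = 1.39×10⁻⁶ T, B₂ = 7.92×10⁻⁶ T.
Between antiparallel currents both contributions point the same way, so they add. B = B₁ + B₂ = 1.39×10⁻⁶ + 7.92×10⁻⁶ = 9.31×10⁻⁶ T.

B ≈ 9.31 μT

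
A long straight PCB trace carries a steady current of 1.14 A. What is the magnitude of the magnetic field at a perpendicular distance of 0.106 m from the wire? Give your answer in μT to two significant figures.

For an infinitely long straight wire, B = μ₀I/(2πd).
B = (4π×10⁻⁷ × 1.14) / (2π × 0.106) = 2.15×10⁻⁶ T.

B ≈ 2.2 μT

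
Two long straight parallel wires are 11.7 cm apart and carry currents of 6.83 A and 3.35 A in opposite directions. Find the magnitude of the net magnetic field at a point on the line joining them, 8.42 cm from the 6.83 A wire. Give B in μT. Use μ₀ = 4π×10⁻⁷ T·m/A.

B ≈ 36.7 μT

Each long wire gives B = μ₀I/(2πd). Distances are d₁ = 0.0842 m and d₂ = 0.0328 m.
B₁ = 1.62×10⁻⁵ T, B₂ = 2.04×10⁻⁵ T.
Between antiparallel currents both contributions point the same way, so they add. B = B₁ + B₂ = 1.62×10⁻⁵ + 2.04×10⁻⁵ = 3.67×10⁻⁵ T.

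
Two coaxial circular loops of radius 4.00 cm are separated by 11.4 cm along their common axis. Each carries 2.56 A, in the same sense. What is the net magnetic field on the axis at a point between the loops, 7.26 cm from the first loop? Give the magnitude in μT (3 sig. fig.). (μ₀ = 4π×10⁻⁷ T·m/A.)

B ≈ 18.0 μT

Each loop contributes B = μ₀IR²/[2(R²+z²)^(3/2)] on the axis, with z measured from that loop.
Loop 1 (z = 0.0726 m): B₁ = 4.52×10⁻⁶ T. Loop 2 (z = 0.0414 m): B₂ = 1.35×10⁻⁵ T.
The fields add: B = B₁ + B₂ = 1.80×10⁻⁵ T.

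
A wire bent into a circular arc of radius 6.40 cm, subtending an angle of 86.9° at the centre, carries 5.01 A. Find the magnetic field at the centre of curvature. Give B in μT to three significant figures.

The Biot–Savart field of a circular arc at its centre is B = μ₀Iφ/(4πR), with φ = 1.517 rad.
B = (4π×10⁻⁷ × 5.01 × 1.517) / (4π × 0.064) = 1.19×10⁻⁵ T.

B ≈ 11.9 μT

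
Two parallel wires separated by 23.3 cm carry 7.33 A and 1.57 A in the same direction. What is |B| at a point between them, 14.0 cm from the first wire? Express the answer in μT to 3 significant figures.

Each long wire gives B = μ₀I/(2πd). Distances are d₁ = 0.14 m and d₂ = 0.093 m.
B₁ = 1.05×10⁻⁵ T, B₂ = 3.38×10⁻⁶ T.
Between parallel currents the two contributions point in opposite directions, so they subtract. B = |B₁ − B₂| = |1.05×10⁻⁵ − 3.38×10⁻⁶| = 7.10×10⁻⁶ T.

B ≈ 7.10 μT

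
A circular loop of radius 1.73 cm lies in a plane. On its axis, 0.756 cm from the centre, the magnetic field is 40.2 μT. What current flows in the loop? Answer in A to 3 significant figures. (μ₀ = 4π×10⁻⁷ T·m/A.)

On the axis of a loop, B = μ₀IR²/[2(R²+z²)^(3/2)], so I = 2B(R²+z²)^(3/2)/(μ₀R²).
R² + z² = 0.0002993 + 5.715×10⁻⁵ = 0.0003564 m²; raised to 3/2 gives 6.73×10⁻⁶ m³.
I = 2 × 4.02×10⁻⁵ × 6.73×10⁻⁶ / (1.26×10⁻⁶ × 0.0002993) = 1.44 A.

I ≈ 1.44 A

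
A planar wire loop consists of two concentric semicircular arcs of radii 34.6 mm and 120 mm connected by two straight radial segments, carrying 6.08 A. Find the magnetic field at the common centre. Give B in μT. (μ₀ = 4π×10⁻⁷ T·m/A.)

B ≈ 39.3 μT

The radial connectors point toward the centre, so dl × r̂ = 0 and they contribute nothing.
Each semicircle gives μ₀I/(4R): inner arc 5.52×10⁻⁵ T, outer arc 1.59×10⁻⁵ T.
The two arcs carry current in opposite angular senses, so their fields oppose: B = |5.52×10⁻⁵ − 1.59×10⁻⁵| = 3.93×10⁻⁵ T.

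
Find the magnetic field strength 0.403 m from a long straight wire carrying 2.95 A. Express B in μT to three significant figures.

B ≈ 1.46 μT

For an infinitely long straight wire, B = μ₀I/(2πd).
B = (4π×10⁻⁷ × 2.95) / (2π × 0.403) = 1.46×10⁻⁶ T.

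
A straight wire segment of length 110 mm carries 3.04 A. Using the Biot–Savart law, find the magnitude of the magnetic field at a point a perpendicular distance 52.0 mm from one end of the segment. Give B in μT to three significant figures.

B ≈ 5.29 μT

For a finite straight segment, B = (μ₀I/4πd)(sinθ₁ + sinθ₂), where θ₁, θ₂ are the angles from the perpendicular to each end.
The perpendicular foot is at one end, so the two end-offsets along the wire are 0 and L = 0.11 m.
sinθ₁ = 0/√(0²+0.052²) = 0.0000; sinθ₂ = 0.11/√(0.11²+0.052²) = 0.9041.
B = (4π×10⁻⁷ × 3.04) / (4π × 0.052) × (0.0000 + 0.9041) = 5.29×10⁻⁶ T.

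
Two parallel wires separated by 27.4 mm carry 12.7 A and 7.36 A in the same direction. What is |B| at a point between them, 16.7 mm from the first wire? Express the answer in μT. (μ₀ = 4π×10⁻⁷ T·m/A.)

Each long wire gives B = μ₀I/(2πd). Distances are d₁ = 0.0167 m and d₂ = 0.0107 m.
B₁ = 1.52×10⁻⁴ T, B₂ = 1.38×10⁻⁴ T.
Between parallel currents the two contributions point in opposite directions, so they subtract. B = |B₁ − B₂| = |1.52×10⁻⁴ − 1.38×10⁻⁴| = 1.45×10⁻⁵ T.

B ≈ 14.5 μT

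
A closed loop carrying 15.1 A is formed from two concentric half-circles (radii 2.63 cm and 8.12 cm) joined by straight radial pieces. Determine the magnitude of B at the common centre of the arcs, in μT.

The radial connectors point toward the centre, so dl × r̂ = 0 and they contribute nothing.
Each semicircle gives μ₀I/(4R): inner arc 1.80×10⁻⁴ T, outer arc 5.84×10⁻⁵ T.
The two arcs carry current in opposite angular senses, so their fields oppose: B = |1.80×10⁻⁴ − 5.84×10⁻⁵| = 1.22×10⁻⁴ T.

B ≈ 122 μT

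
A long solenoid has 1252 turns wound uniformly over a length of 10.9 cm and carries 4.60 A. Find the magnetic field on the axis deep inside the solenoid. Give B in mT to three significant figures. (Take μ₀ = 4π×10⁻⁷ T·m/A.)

Inside a long solenoid, B = μ₀nI with n = 1.149×10⁴ turns/m.
B = 4π×10⁻⁷ × 1.149×10⁴ × 4.60 = 6.64×10⁻² T.

B ≈ 66.4 mT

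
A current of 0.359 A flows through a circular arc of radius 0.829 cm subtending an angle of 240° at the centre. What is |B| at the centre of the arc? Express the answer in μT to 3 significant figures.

B ≈ 18.1 μT

The Biot–Savart field of a circular arc at its centre is B = μ₀Iφ/(4πR), with φ = 4.189 rad.
B = (4π×10⁻⁷ × 0.359 × 4.189) / (4π × 0.00829) = 1.81×10⁻⁵ T.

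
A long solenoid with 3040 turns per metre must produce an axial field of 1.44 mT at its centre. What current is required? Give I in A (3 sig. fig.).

I ≈ 0.377 A

Inside a long solenoid B = μ₀nI with n = 3040 m⁻¹, so I = B/(μ₀n).
I = 1.44×10⁻³ / (4π×10⁻⁷ × 3040) = 0.377 A.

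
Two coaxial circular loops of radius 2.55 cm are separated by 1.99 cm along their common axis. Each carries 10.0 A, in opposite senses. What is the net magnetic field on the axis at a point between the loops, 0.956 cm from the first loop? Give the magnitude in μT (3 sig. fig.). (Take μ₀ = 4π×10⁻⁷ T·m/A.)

B ≈ 6.19 μT

Each loop contributes B = μ₀IR²/[2(R²+z²)^(3/2)] on the axis, with z measured from that loop.
Loop 1 (z = 0.00956 m): B₁ = 2.02×10⁻⁴ T. Loop 2 (z = 0.01034 m): B₂ = 1.96×10⁻⁴ T.
The fields oppose: B = |B₁ − B₂| = 6.19×10⁻⁶ T.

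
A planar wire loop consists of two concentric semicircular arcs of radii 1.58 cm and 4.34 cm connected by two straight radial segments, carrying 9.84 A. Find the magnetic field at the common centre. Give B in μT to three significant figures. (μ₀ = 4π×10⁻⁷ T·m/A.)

The radial connectors point toward the centre, so dl × r̂ = 0 and they contribute nothing.
Each semicircle gives μ₀I/(4R): inner arc 1.96×10⁻⁴ T, outer arc 7.12×10⁻⁵ T.
The two arcs carry current in opposite angular senses, so their fields oppose: B = |1.96×10⁻⁴ − 7.12×10⁻⁵| = 1.24×10⁻⁴ T.

B ≈ 124 μT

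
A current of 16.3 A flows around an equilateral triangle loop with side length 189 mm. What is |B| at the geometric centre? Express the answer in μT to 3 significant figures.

B ≈ 155 μT

Each side is a finite straight segment at perpendicular distance d = a/(2 tan(π/3)) = 0.05456 m from the centre, with end-angles ±π/3.
One side contributes B₁ = (μ₀I/4πd)·2 sin(π/3) = 5.17×10⁻⁵ T.
All 3 sides add in the same direction: B = 3 × 5.17×10⁻⁵ = 1.55×10⁻⁴ T.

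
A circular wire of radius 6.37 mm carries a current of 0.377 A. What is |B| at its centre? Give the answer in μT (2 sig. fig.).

B ≈ 37 μT

At the centre of a circular loop the Biot–Savart law gives B = μ₀I/(2R).
B = (4π×10⁻⁷ × 0.377) / (2 × 0.00637) = 3.72×10⁻⁵ T.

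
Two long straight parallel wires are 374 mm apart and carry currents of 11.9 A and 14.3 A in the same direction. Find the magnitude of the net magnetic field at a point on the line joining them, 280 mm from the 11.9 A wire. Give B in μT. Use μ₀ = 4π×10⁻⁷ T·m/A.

B ≈ 21.9 μT

Each long wire gives B = μ₀I/(2πd). Distances are d₁ = 0.28 m and d₂ = 0.094 m.
B₁ = 8.50×10⁻⁶ T, B₂ = 3.04×10⁻⁵ T.
Between parallel currents the two contributions point in opposite directions, so they subtract. B = |B₁ − B₂| = |8.50×10⁻⁶ − 3.04×10⁻⁵| = 2.19×10⁻⁵ T.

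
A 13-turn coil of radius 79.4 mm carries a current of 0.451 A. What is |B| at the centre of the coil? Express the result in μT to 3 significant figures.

B ≈ 46.4 μT

For an N-turn flat coil, B = Nμ₀I/(2R) with R = 0.0794 m.
B = 13 × 3.57×10⁻⁶ T = 4.64×10⁻⁵ T.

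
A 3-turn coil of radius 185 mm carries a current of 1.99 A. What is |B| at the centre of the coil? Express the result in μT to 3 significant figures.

For an N-turn flat coil, B = Nμ₀I/(2R) with R = 0.185 m.
B = 3 × 6.76×10⁻⁶ T = 2.03×10⁻⁵ T.

B ≈ 20.3 μT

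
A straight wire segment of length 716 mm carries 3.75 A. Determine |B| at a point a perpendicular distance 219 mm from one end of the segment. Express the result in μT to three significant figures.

For a finite straight segment, B = (μ₀I/4πd)(sinθ₁ + sinθ₂), where θ₁, θ₂ are the angles from the perpendicular to each end.
The perpendicular foot is at one end, so the two end-offsets along the wire are 0 and L = 0.716 m.
sinθ₁ = 0/√(0²+0.219²) = 0.0000; sinθ₂ = 0.716/√(0.716²+0.219²) = 0.9563.
B = (4π×10⁻⁷ × 3.75) / (4π × 0.219) × (0.0000 + 0.9563) = 1.64×10⁻⁶ T.

B ≈ 1.64 μT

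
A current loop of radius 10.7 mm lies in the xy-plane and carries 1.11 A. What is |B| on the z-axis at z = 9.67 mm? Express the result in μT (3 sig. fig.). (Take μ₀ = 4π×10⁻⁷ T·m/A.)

On the axis of a circular loop, B = μ₀IR² / [2(R²+z²)^(3/2)].
R² + z² = (0.0107)² + (0.00967)² = 0.000208 m², and (R²+z²)^(3/2) = 3.00×10⁻⁶ m³.
B = (4π×10⁻⁷ × 1.11 × 0.0001145) / (2 × 3.00×10⁻⁶) = 2.66×10⁻⁵ T.

B ≈ 26.6 μT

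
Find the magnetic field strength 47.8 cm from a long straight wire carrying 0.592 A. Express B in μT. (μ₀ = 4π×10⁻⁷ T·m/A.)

B ≈ 0.248 μT

For an infinitely long straight wire, B = μ₀I/(2πd).
B = (4π×10⁻⁷ × 0.592) / (2π × 0.478) = 2.48×10⁻⁷ T.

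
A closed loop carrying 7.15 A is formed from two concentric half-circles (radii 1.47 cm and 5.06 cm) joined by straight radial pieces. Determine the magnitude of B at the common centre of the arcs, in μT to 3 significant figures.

The radial connectors point toward the centre, so dl × r̂ = 0 and they contribute nothing.
Each semicircle gives μ₀I/(4R): inner arc 1.53×10⁻⁴ T, outer arc 4.44×10⁻⁵ T.
The two arcs carry current in opposite angular senses, so their fields oppose: B = |1.53×10⁻⁴ − 4.44×10⁻⁵| = 1.08×10⁻⁴ T.

B ≈ 108 μT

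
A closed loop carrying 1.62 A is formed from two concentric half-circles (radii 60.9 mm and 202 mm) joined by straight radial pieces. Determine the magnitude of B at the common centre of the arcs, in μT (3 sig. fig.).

B ≈ 5.84 μT

The radial connectors point toward the centre, so dl × r̂ = 0 and they contribute nothing.
Each semicircle gives μ₀I/(4R): inner arc 8.36×10⁻⁶ T, outer arc 2.52×10⁻⁶ T.
The two arcs carry current in opposite angular senses, so their fields oppose: B = |8.36×10⁻⁶ − 2.52×10⁻⁶| = 5.84×10⁻⁶ T.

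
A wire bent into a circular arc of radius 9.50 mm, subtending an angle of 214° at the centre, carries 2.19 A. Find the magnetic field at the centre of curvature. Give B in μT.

B ≈ 86.1 μT

The Biot–Savart field of a circular arc at its centre is B = μ₀Iφ/(4πR), with φ = 3.735 rad.
B = (4π×10⁻⁷ × 2.19 × 3.735) / (4π × 0.0095) = 8.61×10⁻⁵ T.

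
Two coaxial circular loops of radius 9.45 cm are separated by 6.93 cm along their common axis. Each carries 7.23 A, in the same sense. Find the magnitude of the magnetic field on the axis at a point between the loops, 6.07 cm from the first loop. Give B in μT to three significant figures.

B ≈ 76.1 μT

Each loop contributes B = μ₀IR²/[2(R²+z²)^(3/2)] on the axis, with z measured from that loop.
Loop 1 (z = 0.0607 m): B₁ = 2.86×10⁻⁵ T. Loop 2 (z = 0.0086 m): B₂ = 4.75×10⁻⁵ T.
The fields add: B = B₁ + B₂ = 7.61×10⁻⁵ T.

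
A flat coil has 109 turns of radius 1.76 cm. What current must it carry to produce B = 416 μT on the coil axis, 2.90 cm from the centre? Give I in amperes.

I ≈ 0.765 A

For an N-turn coil, B = Nμ₀IR²/[2(R²+z²)^(3/2)] with R = 0.0176 m, z = 0.029 m, so I = 2B(R²+z²)^(3/2)/(Nμ₀R²) = 2 × 4.16×10⁻⁴ × 3.90×10⁻⁵ / (109 × 4π×10⁻⁷ × 0.0003098) = 0.765 A.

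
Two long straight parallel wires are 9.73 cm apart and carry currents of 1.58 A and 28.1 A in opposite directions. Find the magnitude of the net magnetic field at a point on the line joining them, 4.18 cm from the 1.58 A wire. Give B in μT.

Each long wire gives B = μ₀I/(2πd). Distances are d₁ = 0.0418 m and d₂ = 0.0555 m.
B₁ = 7.56×10⁻⁶ T, B₂ = 1.01×10⁻⁴ T.
Between antiparallel currents both contributions point the same way, so they add. B = B₁ + B₂ = 7.56×10⁻⁶ + 1.01×10⁻⁴ = 1.09×10⁻⁴ T.

B ≈ 109 μT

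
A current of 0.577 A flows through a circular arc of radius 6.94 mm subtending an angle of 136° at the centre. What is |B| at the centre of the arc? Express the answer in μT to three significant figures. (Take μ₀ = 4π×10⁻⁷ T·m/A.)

The Biot–Savart field of a circular arc at its centre is B = μ₀Iφ/(4πR), with φ = 2.374 rad.
B = (4π×10⁻⁷ × 0.577 × 2.374) / (4π × 0.00694) = 1.97×10⁻⁵ T.

B ≈ 19.7 μT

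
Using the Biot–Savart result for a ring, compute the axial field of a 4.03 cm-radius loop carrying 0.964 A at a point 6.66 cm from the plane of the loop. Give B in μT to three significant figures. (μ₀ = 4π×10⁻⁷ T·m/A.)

On the axis of a circular loop, B = μ₀IR² / [2(R²+z²)^(3/2)].
R² + z² = (0.0403)² + (0.0666)² = 0.00606 m², and (R²+z²)^(3/2) = 4.72×10⁻⁴ m³.
B = (4π×10⁻⁷ × 0.964 × 0.001624) / (2 × 4.72×10⁻⁴) = 2.09×10⁻⁶ T.

B ≈ 2.09 μT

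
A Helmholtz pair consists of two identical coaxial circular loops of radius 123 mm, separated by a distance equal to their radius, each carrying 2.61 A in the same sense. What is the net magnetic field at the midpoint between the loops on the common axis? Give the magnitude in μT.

B ≈ 19.1 μT

Each loop contributes B = μ₀IR²/[2(R²+z²)^(3/2)] on the axis, with z measured from that loop.
Loop 1 (z = 0.0615 m): B₁ = 9.54×10⁻⁶ T. Loop 2 (z = 0.0615 m): B₂ = 9.54×10⁻⁶ T.
The fields add: B = B₁ + B₂ = 1.91×10⁻⁵ T.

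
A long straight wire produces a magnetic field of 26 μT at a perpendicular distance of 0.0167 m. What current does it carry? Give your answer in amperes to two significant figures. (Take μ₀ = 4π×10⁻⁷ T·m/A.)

For a long straight wire B = μ₀I/(2πd), so I = 2πdB/μ₀.
I = 2π × 0.0167 × 2.60×10⁻⁵ / (4π×10⁻⁷) = 2.17 A.

I ≈ 2.2 A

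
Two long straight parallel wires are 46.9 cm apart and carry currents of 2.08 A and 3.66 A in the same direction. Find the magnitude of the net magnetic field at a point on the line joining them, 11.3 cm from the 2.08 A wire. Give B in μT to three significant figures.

B ≈ 1.63 μT

Each long wire gives B = μ₀I/(2πd). Distances are d₁ = 0.113 m and d₂ = 0.356 m.
B₁ = 3.68×10⁻⁶ T, B₂ = 2.06×10⁻⁶ T.
Between parallel currents the two contributions point in opposite directions, so they subtract. B = |B₁ − B₂| = |3.68×10⁻⁶ − 2.06×10⁻⁶| = 1.63×10⁻⁶ T.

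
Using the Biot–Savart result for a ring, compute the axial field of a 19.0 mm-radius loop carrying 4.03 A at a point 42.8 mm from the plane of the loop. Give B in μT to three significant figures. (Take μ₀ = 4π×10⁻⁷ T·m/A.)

On the axis of a circular loop, B = μ₀IR² / [2(R²+z²)^(3/2)].
R² + z² = (0.019)² + (0.0428)² = 0.002193 m², and (R²+z²)^(3/2) = 1.03×10⁻⁴ m³.
B = (4π×10⁻⁷ × 4.03 × 0.000361) / (2 × 1.03×10⁻⁴) = 8.90×10⁻⁶ T.

B ≈ 8.90 μT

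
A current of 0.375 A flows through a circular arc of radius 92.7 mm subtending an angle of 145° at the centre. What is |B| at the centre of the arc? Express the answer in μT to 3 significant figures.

The Biot–Savart field of a circular arc at its centre is B = μ₀Iφ/(4πR), with φ = 2.531 rad.
B = (4π×10⁻⁷ × 0.375 × 2.531) / (4π × 0.0927) = 1.02×10⁻⁶ T.

B ≈ 1.02 μT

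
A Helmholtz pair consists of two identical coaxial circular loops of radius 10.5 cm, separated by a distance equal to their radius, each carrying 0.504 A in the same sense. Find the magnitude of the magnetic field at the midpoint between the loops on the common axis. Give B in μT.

B ≈ 4.32 μT

Each loop contributes B = μ₀IR²/[2(R²+z²)^(3/2)] on the axis, with z measured from that loop.
Loop 1 (z = 0.0525 m): B₁ = 2.16×10⁻⁶ T. Loop 2 (z = 0.0525 m): B₂ = 2.16×10⁻⁶ T.
The fields add: B = B₁ + B₂ = 4.32×10⁻⁶ T.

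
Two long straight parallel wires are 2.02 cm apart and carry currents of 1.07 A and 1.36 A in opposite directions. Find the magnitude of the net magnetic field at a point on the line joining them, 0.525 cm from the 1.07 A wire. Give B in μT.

B ≈ 59.0 μT

Each long wire gives B = μ₀I/(2πd). Distances are d₁ = 0.00525 m and d₂ = 0.01495 m.
B₁ = 4.08×10⁻⁵ T, B₂ = 1.82×10⁻⁵ T.
Between antiparallel currents both contributions point the same way, so they add. B = B₁ + B₂ = 4.08×10⁻⁵ + 1.82×10⁻⁵ = 5.90×10⁻⁵ T.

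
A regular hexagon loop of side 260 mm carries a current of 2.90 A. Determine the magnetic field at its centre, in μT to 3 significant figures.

B ≈ 7.73 μT

Each side is a finite straight segment at perpendicular distance d = a/(2 tan(π/6)) = 0.2252 m from the centre, with end-angles ±π/6.
One side contributes B₁ = (μ₀I/4πd)·2 sin(π/6) = 1.29×10⁻⁶ T.
All 6 sides add in the same direction: B = 6 × 1.29×10⁻⁶ = 7.73×10⁻⁶ T.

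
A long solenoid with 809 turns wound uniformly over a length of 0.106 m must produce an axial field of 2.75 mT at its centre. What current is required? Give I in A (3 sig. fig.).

I ≈ 0.287 A

Inside a long solenoid B = μ₀nI with n = 7632 m⁻¹, so I = B/(μ₀n).
I = 2.75×10⁻³ / (4π×10⁻⁷ × 7632) = 0.287 A.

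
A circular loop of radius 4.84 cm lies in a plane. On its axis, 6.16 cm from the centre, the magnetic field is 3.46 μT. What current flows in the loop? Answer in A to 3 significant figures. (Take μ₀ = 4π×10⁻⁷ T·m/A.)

On the axis of a loop, B = μ₀IR²/[2(R²+z²)^(3/2)], so I = 2B(R²+z²)^(3/2)/(μ₀R²).
R² + z² = 0.002343 + 0.003795 = 0.006137 m²; raised to 3/2 gives 4.81×10⁻⁴ m³.
I = 2 × 3.46×10⁻⁶ × 4.81×10⁻⁴ / (1.26×10⁻⁶ × 0.002343) = 1.13 A.

I ≈ 1.13 A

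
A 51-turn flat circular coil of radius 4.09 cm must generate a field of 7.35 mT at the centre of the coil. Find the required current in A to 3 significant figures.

For an N-turn coil, B = Nμ₀I/(2R) with R = 0.0409 m, so I = 2RB/(Nμ₀) = 2 × 0.0409 × 7.35×10⁻³ / (51 × 4π×10⁻⁷) = 9.38 A.

I ≈ 9.38 A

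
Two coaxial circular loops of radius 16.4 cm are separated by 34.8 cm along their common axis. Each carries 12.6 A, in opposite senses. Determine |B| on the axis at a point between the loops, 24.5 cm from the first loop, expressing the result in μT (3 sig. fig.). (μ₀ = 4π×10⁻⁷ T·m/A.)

Each loop contributes B = μ₀IR²/[2(R²+z²)^(3/2)] on the axis, with z measured from that loop.
Loop 1 (z = 0.245 m): B₁ = 8.31×10⁻⁶ T. Loop 2 (z = 0.103 m): B₂ = 2.93×10⁻⁵ T.
The fields oppose: B = |B₁ − B₂| = 2.10×10⁻⁵ T.

B ≈ 21.0 μT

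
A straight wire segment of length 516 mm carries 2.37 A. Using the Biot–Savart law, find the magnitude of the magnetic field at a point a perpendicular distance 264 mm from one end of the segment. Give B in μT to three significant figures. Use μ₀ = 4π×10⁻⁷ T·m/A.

For a finite straight segment, B = (μ₀I/4πd)(sinθ₁ + sinθ₂), where θ₁, θ₂ are the angles from the perpendicular to each end.
The perpendicular foot is at one end, so the two end-offsets along the wire are 0 and L = 0.516 m.
sinθ₁ = 0/√(0²+0.264²) = 0.0000; sinθ₂ = 0.516/√(0.516²+0.264²) = 0.8902.
B = (4π×10⁻⁷ × 2.37) / (4π × 0.264) × (0.0000 + 0.8902) = 7.99×10⁻⁷ T.

B ≈ 0.799 μT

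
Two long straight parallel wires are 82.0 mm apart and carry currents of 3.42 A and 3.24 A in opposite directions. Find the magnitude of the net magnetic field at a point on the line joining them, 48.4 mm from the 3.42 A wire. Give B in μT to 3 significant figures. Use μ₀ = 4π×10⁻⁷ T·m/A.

Each long wire gives B = μ₀I/(2πd). Distances are d₁ = 0.0484 m and d₂ = 0.0336 m.
B₁ = 1.41×10⁻⁵ T, B₂ = 1.93×10⁻⁵ T.
Between antiparallel currents both contributions point the same way, so they add. B = B₁ + B₂ = 1.41×10⁻⁵ + 1.93×10⁻⁵ = 3.34×10⁻⁵ T.

B ≈ 33.4 μT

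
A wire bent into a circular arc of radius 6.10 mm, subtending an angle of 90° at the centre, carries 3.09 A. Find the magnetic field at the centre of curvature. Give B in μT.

B ≈ 79.6 μT

The Biot–Savart field of a circular arc at its centre is B = μ₀Iφ/(4πR), with φ = 1.571 rad.
B = (4π×10⁻⁷ × 3.09 × 1.571) / (4π × 0.0061) = 7.96×10⁻⁵ T.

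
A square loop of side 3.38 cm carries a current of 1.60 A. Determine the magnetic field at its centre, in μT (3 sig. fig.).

B ≈ 53.6 μT

Each side is a finite straight segment at perpendicular distance d = a/(2 tan(π/4)) = 0.0169 m from the centre, with end-angles ±π/4.
One side contributes B₁ = (μ₀I/4πd)·2 sin(π/4) = 1.34×10⁻⁵ T.
All 4 sides add in the same direction: B = 4 × 1.34×10⁻⁵ = 5.36×10⁻⁵ T.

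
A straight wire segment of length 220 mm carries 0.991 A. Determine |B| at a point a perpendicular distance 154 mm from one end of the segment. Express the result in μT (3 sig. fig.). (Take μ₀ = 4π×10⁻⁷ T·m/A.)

For a finite straight segment, B = (μ₀I/4πd)(sinθ₁ + sinθ₂), where θ₁, θ₂ are the angles from the perpendicular to each end.
The perpendicular foot is at one end, so the two end-offsets along the wire are 0 and L = 0.22 m.
sinθ₁ = 0/√(0²+0.154²) = 0.0000; sinθ₂ = 0.22/√(0.22²+0.154²) = 0.8192.
B = (4π×10⁻⁷ × 0.991) / (4π × 0.154) × (0.0000 + 0.8192) = 5.27×10⁻⁷ T.

B ≈ 0.527 μT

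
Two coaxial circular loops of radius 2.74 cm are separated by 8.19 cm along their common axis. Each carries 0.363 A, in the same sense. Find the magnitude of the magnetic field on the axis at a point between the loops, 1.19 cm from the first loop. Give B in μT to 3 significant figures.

B ≈ 6.83 μT

Each loop contributes B = μ₀IR²/[2(R²+z²)^(3/2)] on the axis, with z measured from that loop.
Loop 1 (z = 0.0119 m): B₁ = 6.42×10⁻⁶ T. Loop 2 (z = 0.07 m): B₂ = 4.03×10⁻⁷ T.
The fields add: B = B₁ + B₂ = 6.83×10⁻⁶ T.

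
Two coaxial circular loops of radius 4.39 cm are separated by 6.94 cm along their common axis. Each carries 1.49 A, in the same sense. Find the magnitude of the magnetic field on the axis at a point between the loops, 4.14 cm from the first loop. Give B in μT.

Each loop contributes B = μ₀IR²/[2(R²+z²)^(3/2)] on the axis, with z measured from that loop.
Loop 1 (z = 0.0414 m): B₁ = 8.21×10⁻⁶ T. Loop 2 (z = 0.028 m): B₂ = 1.28×10⁻⁵ T.
The fields add: B = B₁ + B₂ = 2.10×10⁻⁵ T.

B ≈ 21.0 μT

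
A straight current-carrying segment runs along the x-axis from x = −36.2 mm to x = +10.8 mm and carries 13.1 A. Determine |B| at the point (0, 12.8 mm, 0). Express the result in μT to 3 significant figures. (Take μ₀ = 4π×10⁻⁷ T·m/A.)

For a finite straight segment, B = (μ₀I/4πd)(sinθ₁ + sinθ₂), where θ₁, θ₂ are the angles from the perpendicular to each end.
The perpendicular distance is d = 0.0128 m; the end-offsets along the wire are a = 0.0362 m and b = 0.0108 m.
sinθ₁ = 0.0362/√(0.0362²+0.0128²) = 0.9428; sinθ₂ = 0.0108/√(0.0108²+0.0128²) = 0.6449.
B = (4π×10⁻⁷ × 13.1) / (4π × 0.0128) × (0.9428 + 0.6449) = 1.62×10⁻⁴ T.

B ≈ 162 μT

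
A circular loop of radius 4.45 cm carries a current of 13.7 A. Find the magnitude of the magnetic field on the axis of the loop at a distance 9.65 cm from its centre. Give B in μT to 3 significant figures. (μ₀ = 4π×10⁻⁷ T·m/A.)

On the axis of a circular loop, B = μ₀IR² / [2(R²+z²)^(3/2)].
R² + z² = (0.0445)² + (0.0965)² = 0.01129 m², and (R²+z²)^(3/2) = 1.20×10⁻³ m³.
B = (4π×10⁻⁷ × 13.7 × 0.00198) / (2 × 1.20×10⁻³) = 1.42×10⁻⁵ T.

B ≈ 14.2 μT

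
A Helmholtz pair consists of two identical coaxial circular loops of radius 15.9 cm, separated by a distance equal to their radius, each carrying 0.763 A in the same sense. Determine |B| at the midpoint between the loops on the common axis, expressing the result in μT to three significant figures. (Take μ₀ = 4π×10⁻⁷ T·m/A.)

B ≈ 4.31 μT

Each loop contributes B = μ₀IR²/[2(R²+z²)^(3/2)] on the axis, with z measured from that loop.
Loop 1 (z = 0.0795 m): B₁ = 2.16×10⁻⁶ T. Loop 2 (z = 0.0795 m): B₂ = 2.16×10⁻⁶ T.
The fields add: B = B₁ + B₂ = 4.31×10⁻⁶ T.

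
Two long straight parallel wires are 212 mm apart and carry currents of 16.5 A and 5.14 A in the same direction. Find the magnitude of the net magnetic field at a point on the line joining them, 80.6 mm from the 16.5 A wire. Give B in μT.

Each long wire gives B = μ₀I/(2πd). Distances are d₁ = 0.0806 m and d₂ = 0.1314 m.
B₁ = 4.09×10⁻⁵ T, B₂ = 7.82×10⁻⁶ T.
Between parallel currents the two contributions point in opposite directions, so they subtract. B = |B₁ − B₂| = |4.09×10⁻⁵ − 7.82×10⁻⁶| = 3.31×10⁻⁵ T.

B ≈ 33.1 μT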